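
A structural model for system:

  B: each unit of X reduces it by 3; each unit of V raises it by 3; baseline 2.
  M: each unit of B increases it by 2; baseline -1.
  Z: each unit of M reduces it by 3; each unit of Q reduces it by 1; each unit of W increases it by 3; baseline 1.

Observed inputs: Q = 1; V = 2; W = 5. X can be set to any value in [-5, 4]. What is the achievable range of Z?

-120 to 42

Substituting into the B equation gives B = -3*X + 8.
Substituting into the M equation gives M = -6*X + 15.
So Z = 18*X - 30.
Linear in X, so extremes are at the endpoints: X = -5 gives Z = -120; X = 4 gives Z = 42.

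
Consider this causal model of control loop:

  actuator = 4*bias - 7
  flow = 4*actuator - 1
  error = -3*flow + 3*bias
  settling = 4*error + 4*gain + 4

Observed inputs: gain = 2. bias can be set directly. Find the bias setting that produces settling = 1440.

Substituting into the flow equation gives flow = 16*bias - 29.
Substituting into the error equation gives error = -45*bias + 87.
So settling = -180*bias + 360.
Solve -180*bias + 360 = 1440: bias = (1440 - 360) / -180 = -6.

bias = -6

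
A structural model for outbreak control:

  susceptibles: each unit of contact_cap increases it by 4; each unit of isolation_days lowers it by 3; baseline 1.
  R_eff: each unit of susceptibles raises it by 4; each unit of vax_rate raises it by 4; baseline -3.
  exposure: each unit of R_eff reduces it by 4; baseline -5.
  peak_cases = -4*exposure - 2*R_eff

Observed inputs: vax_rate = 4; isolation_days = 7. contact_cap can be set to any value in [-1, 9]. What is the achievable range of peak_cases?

-1142 to 1098

Substituting into the susceptibles equation gives susceptibles = 4*contact_cap - 20.
Substituting into the R_eff equation gives R_eff = 16*contact_cap - 67.
Substituting into the exposure equation gives exposure = -64*contact_cap + 263.
This gives peak_cases = 224*contact_cap - 918.
Linear in contact_cap, so extremes are at the endpoints: contact_cap = -1 gives peak_cases = -1142; contact_cap = 9 gives peak_cases = 1098.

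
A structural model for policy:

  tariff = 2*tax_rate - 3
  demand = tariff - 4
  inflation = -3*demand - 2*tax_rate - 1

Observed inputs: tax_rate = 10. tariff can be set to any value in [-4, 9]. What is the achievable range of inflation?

Intervening on tariff fixes its value directly, overriding its dependence on tax_rate.
Substituting into the inflation equation gives inflation = -3*tariff - 9.
Linear in tariff, so extremes are at the endpoints: tariff = -4 gives inflation = 3; tariff = 9 gives inflation = -36.

-36 to 3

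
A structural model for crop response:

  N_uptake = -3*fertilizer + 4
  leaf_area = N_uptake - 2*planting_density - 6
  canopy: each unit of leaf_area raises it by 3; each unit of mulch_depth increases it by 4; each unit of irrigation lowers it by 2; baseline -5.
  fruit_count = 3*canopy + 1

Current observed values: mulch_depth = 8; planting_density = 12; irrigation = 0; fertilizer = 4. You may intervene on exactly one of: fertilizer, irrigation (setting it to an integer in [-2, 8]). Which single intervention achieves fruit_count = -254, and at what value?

set irrigation = -1

Intervening on fertilizer: fruit_count = -27*fertilizer - 152. Reaching -254 requires fertilizer = 34/9, not an integer.
Intervening on irrigation: with other inputs at their observed values, fruit_count = -6*irrigation - 260. Solving for -254 gives irrigation = -1, within [-2, 8].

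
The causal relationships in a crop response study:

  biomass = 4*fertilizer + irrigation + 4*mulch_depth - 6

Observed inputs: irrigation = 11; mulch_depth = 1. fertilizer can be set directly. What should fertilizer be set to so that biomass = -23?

fertilizer = -8

Substituting into the biomass equation gives biomass = 4*fertilizer + 9.
Solve 4*fertilizer + 9 = -23: fertilizer = (-23 - 9) / 4 = -8.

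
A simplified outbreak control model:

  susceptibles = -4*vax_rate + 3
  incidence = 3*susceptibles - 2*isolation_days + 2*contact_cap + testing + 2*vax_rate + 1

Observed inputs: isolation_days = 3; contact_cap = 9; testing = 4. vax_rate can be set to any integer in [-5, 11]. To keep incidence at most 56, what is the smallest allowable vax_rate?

vax_rate = -3

Substituting into the incidence equation gives incidence = -10*vax_rate + 26.
Require -10*vax_rate + 26 ≤ 56, so vax_rate ≥ -3.
The smallest integer in [-5, 11] satisfying this is -3.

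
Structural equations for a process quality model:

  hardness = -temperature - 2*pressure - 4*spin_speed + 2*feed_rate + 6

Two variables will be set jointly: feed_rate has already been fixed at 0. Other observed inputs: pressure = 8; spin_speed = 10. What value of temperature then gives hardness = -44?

With feed_rate held at 0:
Substituting into the hardness equation gives hardness = -temperature - 50.
Solve -temperature - 50 = -44: temperature = (-44 + 50) / -1 = -6.

temperature = -6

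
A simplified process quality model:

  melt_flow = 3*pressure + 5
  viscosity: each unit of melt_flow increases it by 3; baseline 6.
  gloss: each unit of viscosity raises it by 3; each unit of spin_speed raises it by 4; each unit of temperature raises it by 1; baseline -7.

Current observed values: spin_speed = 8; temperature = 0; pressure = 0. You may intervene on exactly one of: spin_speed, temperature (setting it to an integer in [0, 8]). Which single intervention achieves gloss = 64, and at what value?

Intervening on spin_speed: with other inputs at their observed values, gloss = 4*spin_speed + 56. Solving for 64 gives spin_speed = 2, within [0, 8].
Intervening on temperature: gloss = temperature + 88. Reaching 64 requires temperature = -24, outside [0, 8].

set spin_speed = 2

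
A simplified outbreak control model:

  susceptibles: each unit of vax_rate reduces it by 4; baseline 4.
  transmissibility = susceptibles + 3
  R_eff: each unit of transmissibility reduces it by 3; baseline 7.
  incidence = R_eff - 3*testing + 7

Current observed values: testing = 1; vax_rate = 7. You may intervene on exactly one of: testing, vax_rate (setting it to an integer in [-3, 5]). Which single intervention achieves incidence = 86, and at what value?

Intervening on testing: with other inputs at their observed values, incidence = -3*testing + 77. Solving for 86 gives testing = -3, within [-3, 5].
Intervening on vax_rate: incidence = 12*vax_rate - 10. Reaching 86 requires vax_rate = 8, outside [-3, 5].

set testing = -3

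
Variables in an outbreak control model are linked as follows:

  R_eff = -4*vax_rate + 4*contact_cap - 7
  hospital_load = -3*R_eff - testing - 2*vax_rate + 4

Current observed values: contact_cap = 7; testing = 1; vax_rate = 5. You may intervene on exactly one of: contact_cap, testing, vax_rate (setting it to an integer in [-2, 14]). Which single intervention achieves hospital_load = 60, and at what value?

Intervening on contact_cap: hospital_load = -12*contact_cap + 74. Reaching 60 requires contact_cap = 7/6, not an integer.
Intervening on testing: hospital_load = -testing - 9. Reaching 60 requires testing = -69, outside [-2, 14].
Intervening on vax_rate: with other inputs at their observed values, hospital_load = 10*vax_rate - 60. Solving for 60 gives vax_rate = 12, within [-2, 14].

set vax_rate = 12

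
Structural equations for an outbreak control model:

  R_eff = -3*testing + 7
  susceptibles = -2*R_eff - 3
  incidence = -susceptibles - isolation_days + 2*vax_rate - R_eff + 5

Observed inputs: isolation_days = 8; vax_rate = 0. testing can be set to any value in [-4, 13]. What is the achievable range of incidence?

-32 to 19

Substituting into the susceptibles equation gives susceptibles = 6*testing - 17.
This gives incidence = -3*testing + 7.
Linear in testing, so extremes are at the endpoints: testing = -4 gives incidence = 19; testing = 13 gives incidence = -32.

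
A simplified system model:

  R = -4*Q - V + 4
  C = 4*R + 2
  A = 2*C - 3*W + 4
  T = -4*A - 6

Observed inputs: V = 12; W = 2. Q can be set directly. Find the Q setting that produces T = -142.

Substituting into the R equation gives R = -4*Q - 8.
This gives C = -16*Q - 30.
Substituting into the A equation gives A = -32*Q - 62.
Substituting into the T equation gives T = 128*Q + 242.
Solve 128*Q + 242 = -142: Q = (-142 - 242) / 128 = -3.

Q = -3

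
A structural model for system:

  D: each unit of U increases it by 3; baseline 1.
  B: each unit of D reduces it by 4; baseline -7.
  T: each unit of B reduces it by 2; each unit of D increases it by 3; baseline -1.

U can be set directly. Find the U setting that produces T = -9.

U = -1

Substituting into the B equation gives B = -12*U - 11.
T becomes 33*U + 24.
Solve 33*U + 24 = -9: U = (-9 - 24) / 33 = -1.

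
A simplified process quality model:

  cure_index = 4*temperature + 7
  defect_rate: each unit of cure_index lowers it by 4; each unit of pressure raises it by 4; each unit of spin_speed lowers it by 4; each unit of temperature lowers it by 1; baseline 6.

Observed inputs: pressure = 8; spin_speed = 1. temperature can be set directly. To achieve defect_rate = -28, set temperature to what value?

temperature = 2

Substituting into the defect_rate equation gives defect_rate = -17*temperature + 6.
Solve -17*temperature + 6 = -28: temperature = (-28 - 6) / -17 = 2.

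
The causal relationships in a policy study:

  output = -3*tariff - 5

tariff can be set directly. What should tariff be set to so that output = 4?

tariff = -3

Solve -3*tariff - 5 = 4: tariff = (4 + 5) / -3 = -3.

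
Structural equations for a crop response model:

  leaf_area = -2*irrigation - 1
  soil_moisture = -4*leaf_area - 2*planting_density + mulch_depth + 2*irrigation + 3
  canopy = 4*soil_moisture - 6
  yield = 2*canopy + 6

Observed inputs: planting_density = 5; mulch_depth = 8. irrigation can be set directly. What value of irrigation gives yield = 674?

irrigation = 8

Substituting into the soil_moisture equation gives soil_moisture = 10*irrigation + 5.
Substituting into the canopy equation gives canopy = 40*irrigation + 14.
Substituting into the yield equation gives yield = 80*irrigation + 34.
Solve 80*irrigation + 34 = 674: irrigation = (674 - 34) / 80 = 8.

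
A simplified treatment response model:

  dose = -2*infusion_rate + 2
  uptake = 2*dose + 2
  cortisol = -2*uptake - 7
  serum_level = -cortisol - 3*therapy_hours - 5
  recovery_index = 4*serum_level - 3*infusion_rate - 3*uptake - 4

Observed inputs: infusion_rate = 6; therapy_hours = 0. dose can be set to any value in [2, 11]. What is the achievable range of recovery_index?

Intervening on dose fixes its value directly, overriding its dependence on infusion_rate.
Substituting into the cortisol equation gives cortisol = -4*dose - 11.
This gives serum_level = 4*dose + 6.
recovery_index becomes 10*dose - 4.
Linear in dose, so extremes are at the endpoints: dose = 2 gives recovery_index = 16; dose = 11 gives recovery_index = 106.

16 to 106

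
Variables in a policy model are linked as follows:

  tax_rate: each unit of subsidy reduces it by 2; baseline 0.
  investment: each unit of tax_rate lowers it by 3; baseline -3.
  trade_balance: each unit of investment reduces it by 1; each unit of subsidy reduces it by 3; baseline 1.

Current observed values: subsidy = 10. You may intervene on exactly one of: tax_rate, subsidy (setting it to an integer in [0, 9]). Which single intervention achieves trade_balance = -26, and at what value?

set tax_rate = 0

Intervening on tax_rate: with other inputs at their observed values, trade_balance = 3*tax_rate - 26. Solving for -26 gives tax_rate = 0, within [0, 9].
Intervening on subsidy: trade_balance = -9*subsidy + 4. Reaching -26 requires subsidy = 10/3, not an integer.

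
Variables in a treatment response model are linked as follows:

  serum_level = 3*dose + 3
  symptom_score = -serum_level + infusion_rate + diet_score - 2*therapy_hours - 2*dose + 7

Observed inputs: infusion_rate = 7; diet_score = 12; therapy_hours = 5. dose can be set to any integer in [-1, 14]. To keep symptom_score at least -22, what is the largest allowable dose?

dose = 7

Substituting into the symptom_score equation gives symptom_score = -5*dose + 13.
Require -5*dose + 13 ≥ -22, so dose ≤ 7.
The largest integer in [-1, 14] satisfying this is 7.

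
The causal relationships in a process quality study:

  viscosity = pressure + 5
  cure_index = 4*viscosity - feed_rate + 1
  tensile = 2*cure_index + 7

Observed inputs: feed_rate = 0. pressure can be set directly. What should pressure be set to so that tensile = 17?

Substituting into the cure_index equation gives cure_index = 4*pressure + 21.
Substituting into the tensile equation gives tensile = 8*pressure + 49.
Solve 8*pressure + 49 = 17: pressure = (17 - 49) / 8 = -4.

pressure = -4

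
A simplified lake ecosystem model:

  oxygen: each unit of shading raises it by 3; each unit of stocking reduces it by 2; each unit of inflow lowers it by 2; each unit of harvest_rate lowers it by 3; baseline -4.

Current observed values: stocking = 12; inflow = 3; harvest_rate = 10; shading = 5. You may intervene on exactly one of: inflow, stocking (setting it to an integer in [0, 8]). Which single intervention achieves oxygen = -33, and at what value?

Intervening on inflow: oxygen = -2*inflow - 43. Reaching -33 requires inflow = -5, outside [0, 8].
Intervening on stocking: with other inputs at their observed values, oxygen = -2*stocking - 25. Solving for -33 gives stocking = 4, within [0, 8].

set stocking = 4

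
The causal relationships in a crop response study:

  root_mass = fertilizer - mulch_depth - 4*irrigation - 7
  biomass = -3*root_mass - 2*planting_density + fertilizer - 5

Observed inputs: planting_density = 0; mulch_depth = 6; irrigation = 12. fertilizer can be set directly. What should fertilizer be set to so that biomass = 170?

Substituting into the root_mass equation gives root_mass = fertilizer - 61.
Substituting into the biomass equation gives biomass = -2*fertilizer + 178.
Solve -2*fertilizer + 178 = 170: fertilizer = (170 - 178) / -2 = 4.

fertilizer = 4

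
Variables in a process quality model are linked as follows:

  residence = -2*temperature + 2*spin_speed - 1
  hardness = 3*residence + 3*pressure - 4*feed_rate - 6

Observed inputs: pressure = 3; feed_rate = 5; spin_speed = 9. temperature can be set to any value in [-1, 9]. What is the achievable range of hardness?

Substituting into the residence equation gives residence = -2*temperature + 17.
So hardness = -6*temperature + 34.
Linear in temperature, so extremes are at the endpoints: temperature = -1 gives hardness = 40; temperature = 9 gives hardness = -20.

-20 to 40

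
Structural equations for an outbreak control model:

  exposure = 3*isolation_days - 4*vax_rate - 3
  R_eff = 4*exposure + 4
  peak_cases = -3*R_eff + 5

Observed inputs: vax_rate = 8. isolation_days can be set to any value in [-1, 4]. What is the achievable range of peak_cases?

Substituting into the exposure equation gives exposure = 3*isolation_days - 35.
So R_eff = 12*isolation_days - 136.
So peak_cases = -36*isolation_days + 413.
Linear in isolation_days, so extremes are at the endpoints: isolation_days = -1 gives peak_cases = 449; isolation_days = 4 gives peak_cases = 269.

269 to 449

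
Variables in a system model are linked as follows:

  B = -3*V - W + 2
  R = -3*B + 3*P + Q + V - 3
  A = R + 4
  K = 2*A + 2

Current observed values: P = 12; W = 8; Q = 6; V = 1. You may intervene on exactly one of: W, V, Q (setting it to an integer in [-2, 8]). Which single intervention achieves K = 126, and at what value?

set W = 5

Intervening on W: with other inputs at their observed values, K = 6*W + 96. Solving for 126 gives W = 5, within [-2, 8].
Intervening on V: K = 20*V + 124. Reaching 126 requires V = 1/10, not an integer.
Intervening on Q: K = 2*Q + 132. Reaching 126 requires Q = -3, outside [-2, 8].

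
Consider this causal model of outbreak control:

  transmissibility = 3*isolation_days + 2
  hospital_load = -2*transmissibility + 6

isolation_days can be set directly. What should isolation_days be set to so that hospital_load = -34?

isolation_days = 6

Substituting into the hospital_load equation gives hospital_load = -6*isolation_days + 2.
Solve -6*isolation_days + 2 = -34: isolation_days = (-34 - 2) / -6 = 6.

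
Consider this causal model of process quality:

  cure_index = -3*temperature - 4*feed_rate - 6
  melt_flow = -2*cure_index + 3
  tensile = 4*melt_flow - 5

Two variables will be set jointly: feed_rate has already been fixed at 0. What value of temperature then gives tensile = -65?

temperature = -5

With feed_rate held at 0:
Substituting into the cure_index equation gives cure_index = -3*temperature - 6.
So melt_flow = 6*temperature + 15.
tensile becomes 24*temperature + 55.
Solve 24*temperature + 55 = -65: temperature = (-65 - 55) / 24 = -5.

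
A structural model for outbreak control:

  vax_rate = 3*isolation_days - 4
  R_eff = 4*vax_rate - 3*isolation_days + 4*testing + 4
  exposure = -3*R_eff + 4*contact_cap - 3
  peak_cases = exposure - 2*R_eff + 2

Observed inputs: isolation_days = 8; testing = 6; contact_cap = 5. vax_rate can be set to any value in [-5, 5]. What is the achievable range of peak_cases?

Intervening on vax_rate fixes its value directly, overriding its dependence on isolation_days.
Substituting into the R_eff equation gives R_eff = 4*vax_rate + 4.
Substituting into the exposure equation gives exposure = -12*vax_rate + 5.
This gives peak_cases = -20*vax_rate - 1.
Linear in vax_rate, so extremes are at the endpoints: vax_rate = -5 gives peak_cases = 99; vax_rate = 5 gives peak_cases = -101.

-101 to 99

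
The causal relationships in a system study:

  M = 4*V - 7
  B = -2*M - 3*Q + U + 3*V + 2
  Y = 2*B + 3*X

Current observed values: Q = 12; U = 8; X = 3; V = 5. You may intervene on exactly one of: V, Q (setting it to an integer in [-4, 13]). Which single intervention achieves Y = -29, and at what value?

set Q = 6

Intervening on V: Y = -10*V - 15. Reaching -29 requires V = 7/5, not an integer.
Intervening on Q: with other inputs at their observed values, Y = -6*Q + 7. Solving for -29 gives Q = 6, within [-4, 13].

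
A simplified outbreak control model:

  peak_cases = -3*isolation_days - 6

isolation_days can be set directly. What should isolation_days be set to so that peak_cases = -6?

isolation_days = 0

Solve -3*isolation_days - 6 = -6: isolation_days = (-6 + 6) / -3 = 0.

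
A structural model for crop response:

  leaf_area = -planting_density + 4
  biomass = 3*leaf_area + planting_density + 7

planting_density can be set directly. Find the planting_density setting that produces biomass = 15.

planting_density = 2

Substituting into the biomass equation gives biomass = -2*planting_density + 19.
Solve -2*planting_density + 19 = 15: planting_density = (15 - 19) / -2 = 2.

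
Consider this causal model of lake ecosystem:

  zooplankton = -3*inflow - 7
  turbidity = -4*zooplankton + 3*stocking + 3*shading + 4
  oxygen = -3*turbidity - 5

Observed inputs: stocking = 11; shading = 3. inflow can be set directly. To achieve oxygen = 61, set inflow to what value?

inflow = -8

Substituting into the turbidity equation gives turbidity = 12*inflow + 74.
This gives oxygen = -36*inflow - 227.
Solve -36*inflow - 227 = 61: inflow = (61 + 227) / -36 = -8.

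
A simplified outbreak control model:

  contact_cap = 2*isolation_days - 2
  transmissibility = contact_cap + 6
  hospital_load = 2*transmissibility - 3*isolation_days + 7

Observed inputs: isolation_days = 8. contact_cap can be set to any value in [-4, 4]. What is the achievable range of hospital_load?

Intervening on contact_cap fixes its value directly, overriding its dependence on isolation_days.
Substituting into the hospital_load equation gives hospital_load = 2*contact_cap - 5.
Linear in contact_cap, so extremes are at the endpoints: contact_cap = -4 gives hospital_load = -13; contact_cap = 4 gives hospital_load = 3.

-13 to 3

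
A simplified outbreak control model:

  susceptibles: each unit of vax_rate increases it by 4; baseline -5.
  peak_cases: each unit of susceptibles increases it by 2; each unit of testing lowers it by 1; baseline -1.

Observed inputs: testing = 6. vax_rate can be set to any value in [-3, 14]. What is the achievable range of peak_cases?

-41 to 95

Substituting into the peak_cases equation gives peak_cases = 8*vax_rate - 17.
Linear in vax_rate, so extremes are at the endpoints: vax_rate = -3 gives peak_cases = -41; vax_rate = 14 gives peak_cases = 95.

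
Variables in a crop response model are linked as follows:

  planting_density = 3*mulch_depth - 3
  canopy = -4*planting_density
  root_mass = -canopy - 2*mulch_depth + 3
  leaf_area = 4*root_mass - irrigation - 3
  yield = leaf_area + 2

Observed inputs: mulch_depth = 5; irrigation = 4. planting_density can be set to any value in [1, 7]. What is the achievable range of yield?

-17 to 79

Intervening on planting_density fixes its value directly, overriding its dependence on mulch_depth.
Substituting into the root_mass equation gives root_mass = 4*planting_density - 7.
This gives leaf_area = 16*planting_density - 35.
yield becomes 16*planting_density - 33.
Linear in planting_density, so extremes are at the endpoints: planting_density = 1 gives yield = -17; planting_density = 7 gives yield = 79.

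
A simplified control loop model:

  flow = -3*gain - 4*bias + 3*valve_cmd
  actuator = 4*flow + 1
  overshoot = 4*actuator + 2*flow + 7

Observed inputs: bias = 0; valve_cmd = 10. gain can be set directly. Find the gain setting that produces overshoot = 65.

gain = 9

Substituting into the flow equation gives flow = -3*gain + 30.
Substituting into the actuator equation gives actuator = -12*gain + 121.
This gives overshoot = -54*gain + 551.
Solve -54*gain + 551 = 65: gain = (65 - 551) / -54 = 9.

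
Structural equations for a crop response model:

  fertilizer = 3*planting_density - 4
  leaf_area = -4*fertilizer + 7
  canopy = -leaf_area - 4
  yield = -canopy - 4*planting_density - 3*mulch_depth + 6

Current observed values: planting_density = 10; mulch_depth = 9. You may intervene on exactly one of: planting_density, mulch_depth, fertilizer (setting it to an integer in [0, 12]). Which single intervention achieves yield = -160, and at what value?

Intervening on planting_density: yield = -16*planting_density + 6. Reaching -160 requires planting_density = 83/8, not an integer.
Intervening on mulch_depth: with other inputs at their observed values, yield = -3*mulch_depth - 127. Solving for -160 gives mulch_depth = 11, within [0, 12].
Intervening on fertilizer: yield = -4*fertilizer - 50. Reaching -160 requires fertilizer = 55/2, not an integer.

set mulch_depth = 11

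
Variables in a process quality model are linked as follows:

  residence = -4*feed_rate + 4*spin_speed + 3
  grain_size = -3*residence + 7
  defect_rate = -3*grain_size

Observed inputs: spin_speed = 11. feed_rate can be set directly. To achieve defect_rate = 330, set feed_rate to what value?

Substituting into the residence equation gives residence = -4*feed_rate + 47.
Substituting into the grain_size equation gives grain_size = 12*feed_rate - 134.
Substituting into the defect_rate equation gives defect_rate = -36*feed_rate + 402.
Solve -36*feed_rate + 402 = 330: feed_rate = (330 - 402) / -36 = 2.

feed_rate = 2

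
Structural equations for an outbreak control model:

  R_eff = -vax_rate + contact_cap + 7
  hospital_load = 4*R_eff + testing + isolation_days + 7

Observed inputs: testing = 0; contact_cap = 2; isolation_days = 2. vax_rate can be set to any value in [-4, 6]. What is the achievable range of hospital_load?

Substituting into the R_eff equation gives R_eff = -vax_rate + 9.
hospital_load becomes -4*vax_rate + 45.
Linear in vax_rate, so extremes are at the endpoints: vax_rate = -4 gives hospital_load = 61; vax_rate = 6 gives hospital_load = 21.

21 to 61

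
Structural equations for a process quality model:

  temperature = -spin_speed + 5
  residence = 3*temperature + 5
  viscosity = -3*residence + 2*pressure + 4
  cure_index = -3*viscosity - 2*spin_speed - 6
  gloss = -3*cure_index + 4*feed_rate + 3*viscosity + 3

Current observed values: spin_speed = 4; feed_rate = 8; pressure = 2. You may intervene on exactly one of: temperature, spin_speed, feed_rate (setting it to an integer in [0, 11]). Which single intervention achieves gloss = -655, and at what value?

Intervening on temperature: with other inputs at their observed values, gloss = -108*temperature - 7. Solving for -655 gives temperature = 6, within [0, 11].
Intervening on spin_speed: gloss = 114*spin_speed - 571. Reaching -655 requires spin_speed = -14/19, not an integer.
Intervening on feed_rate: gloss = 4*feed_rate - 147. Reaching -655 requires feed_rate = -127, outside [0, 11].

set temperature = 6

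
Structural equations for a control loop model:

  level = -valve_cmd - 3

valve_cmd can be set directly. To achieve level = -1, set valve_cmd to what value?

Solve -valve_cmd - 3 = -1: valve_cmd = (-1 + 3) / -1 = -2.

valve_cmd = -2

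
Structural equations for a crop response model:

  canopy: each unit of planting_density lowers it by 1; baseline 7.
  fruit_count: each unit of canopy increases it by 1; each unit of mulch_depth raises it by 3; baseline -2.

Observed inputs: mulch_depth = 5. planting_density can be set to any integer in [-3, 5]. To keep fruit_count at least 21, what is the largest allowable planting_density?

Substituting into the fruit_count equation gives fruit_count = -planting_density + 20.
Require -planting_density + 20 ≥ 21, so planting_density ≤ -1.
The largest integer in [-3, 5] satisfying this is -1.

planting_density = -1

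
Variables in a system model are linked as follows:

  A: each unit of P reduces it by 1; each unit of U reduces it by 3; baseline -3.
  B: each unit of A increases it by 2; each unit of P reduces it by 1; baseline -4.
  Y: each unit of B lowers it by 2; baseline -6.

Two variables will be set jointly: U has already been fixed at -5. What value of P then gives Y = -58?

P = -2

With U held at -5:
Substituting into the A equation gives A = -P + 12.
This gives B = -3*P + 20.
Substituting into the Y equation gives Y = 6*P - 46.
Solve 6*P - 46 = -58: P = (-58 + 46) / 6 = -2.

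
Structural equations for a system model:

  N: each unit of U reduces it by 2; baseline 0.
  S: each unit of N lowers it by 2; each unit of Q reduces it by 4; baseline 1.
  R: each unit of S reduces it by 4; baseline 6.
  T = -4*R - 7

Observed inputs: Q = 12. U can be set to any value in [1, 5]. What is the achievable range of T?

Substituting into the S equation gives S = 4*U - 47.
Substituting into the R equation gives R = -16*U + 194.
Substituting into the T equation gives T = 64*U - 783.
Linear in U, so extremes are at the endpoints: U = 1 gives T = -719; U = 5 gives T = -463.

-719 to -463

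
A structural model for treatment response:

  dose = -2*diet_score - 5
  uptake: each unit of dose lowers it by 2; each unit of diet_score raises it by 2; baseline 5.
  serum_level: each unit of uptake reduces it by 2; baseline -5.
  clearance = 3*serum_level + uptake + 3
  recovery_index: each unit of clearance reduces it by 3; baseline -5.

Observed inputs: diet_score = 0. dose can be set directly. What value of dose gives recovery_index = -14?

Intervening on dose fixes its value directly, overriding its dependence on diet_score.
Substituting into the uptake equation gives uptake = -2*dose + 5.
serum_level becomes 4*dose - 15.
Substituting into the clearance equation gives clearance = 10*dose - 37.
So recovery_index = -30*dose + 106.
Solve -30*dose + 106 = -14: dose = (-14 - 106) / -30 = 4.

dose = 4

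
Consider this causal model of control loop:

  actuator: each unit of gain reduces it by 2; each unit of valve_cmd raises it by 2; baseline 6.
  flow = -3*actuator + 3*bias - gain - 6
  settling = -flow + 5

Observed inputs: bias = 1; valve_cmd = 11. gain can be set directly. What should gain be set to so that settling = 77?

gain = 3

Substituting into the actuator equation gives actuator = -2*gain + 28.
Substituting into the flow equation gives flow = 5*gain - 87.
Substituting into the settling equation gives settling = -5*gain + 92.
Solve -5*gain + 92 = 77: gain = (77 - 92) / -5 = 3.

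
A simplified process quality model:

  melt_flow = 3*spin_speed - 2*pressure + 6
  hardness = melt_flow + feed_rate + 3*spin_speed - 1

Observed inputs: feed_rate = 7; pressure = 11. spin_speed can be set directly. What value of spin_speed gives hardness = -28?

Substituting into the melt_flow equation gives melt_flow = 3*spin_speed - 16.
This gives hardness = 6*spin_speed - 10.
Solve 6*spin_speed - 10 = -28: spin_speed = (-28 + 10) / 6 = -3.

spin_speed = -3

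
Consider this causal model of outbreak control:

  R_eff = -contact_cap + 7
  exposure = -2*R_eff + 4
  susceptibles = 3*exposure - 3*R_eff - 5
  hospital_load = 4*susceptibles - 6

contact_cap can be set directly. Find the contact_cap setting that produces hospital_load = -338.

Substituting into the exposure equation gives exposure = 2*contact_cap - 10.
This gives susceptibles = 9*contact_cap - 56.
Substituting into the hospital_load equation gives hospital_load = 36*contact_cap - 230.
Solve 36*contact_cap - 230 = -338: contact_cap = (-338 + 230) / 36 = -3.

contact_cap = -3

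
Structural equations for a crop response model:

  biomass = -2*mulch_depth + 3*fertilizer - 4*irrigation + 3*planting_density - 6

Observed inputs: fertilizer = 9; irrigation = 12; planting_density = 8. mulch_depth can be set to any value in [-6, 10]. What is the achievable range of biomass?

Substituting into the biomass equation gives biomass = -2*mulch_depth - 3.
Linear in mulch_depth, so extremes are at the endpoints: mulch_depth = -6 gives biomass = 9; mulch_depth = 10 gives biomass = -23.

-23 to 9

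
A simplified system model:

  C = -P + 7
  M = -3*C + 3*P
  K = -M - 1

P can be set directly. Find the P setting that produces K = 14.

Substituting into the M equation gives M = 6*P - 21.
So K = -6*P + 20.
Solve -6*P + 20 = 14: P = (14 - 20) / -6 = 1.

P = 1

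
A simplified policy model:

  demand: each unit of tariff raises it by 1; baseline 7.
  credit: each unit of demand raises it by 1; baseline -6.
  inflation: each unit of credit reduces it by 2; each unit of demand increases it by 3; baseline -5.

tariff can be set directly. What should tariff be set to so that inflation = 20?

tariff = 6

Substituting into the credit equation gives credit = tariff + 1.
Substituting into the inflation equation gives inflation = tariff + 14.
Solve tariff + 14 = 20: tariff = (20 - 14) / 1 = 6.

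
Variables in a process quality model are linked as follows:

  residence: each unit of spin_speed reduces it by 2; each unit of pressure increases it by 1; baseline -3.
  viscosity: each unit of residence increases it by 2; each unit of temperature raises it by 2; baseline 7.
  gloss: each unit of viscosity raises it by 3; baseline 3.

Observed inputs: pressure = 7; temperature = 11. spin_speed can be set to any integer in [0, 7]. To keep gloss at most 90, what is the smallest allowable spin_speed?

Substituting into the residence equation gives residence = -2*spin_speed + 4.
Substituting into the viscosity equation gives viscosity = -4*spin_speed + 37.
gloss becomes -12*spin_speed + 114.
Require -12*spin_speed + 114 ≤ 90, so spin_speed ≥ 2.
The smallest integer in [0, 7] satisfying this is 2.

spin_speed = 2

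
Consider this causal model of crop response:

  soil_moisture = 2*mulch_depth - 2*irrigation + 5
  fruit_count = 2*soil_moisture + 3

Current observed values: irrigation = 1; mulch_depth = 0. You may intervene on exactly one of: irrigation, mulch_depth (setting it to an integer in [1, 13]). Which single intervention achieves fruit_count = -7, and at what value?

set irrigation = 5

Intervening on irrigation: with other inputs at their observed values, fruit_count = -4*irrigation + 13. Solving for -7 gives irrigation = 5, within [1, 13].
Intervening on mulch_depth: fruit_count = 4*mulch_depth + 9. Reaching -7 requires mulch_depth = -4, outside [1, 13].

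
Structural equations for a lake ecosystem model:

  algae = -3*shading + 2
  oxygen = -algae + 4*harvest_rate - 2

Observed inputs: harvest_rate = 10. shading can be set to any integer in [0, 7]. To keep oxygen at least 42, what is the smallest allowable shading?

shading = 2

Substituting into the oxygen equation gives oxygen = 3*shading + 36.
Require 3*shading + 36 ≥ 42, so shading ≥ 2.
The smallest integer in [0, 7] satisfying this is 2.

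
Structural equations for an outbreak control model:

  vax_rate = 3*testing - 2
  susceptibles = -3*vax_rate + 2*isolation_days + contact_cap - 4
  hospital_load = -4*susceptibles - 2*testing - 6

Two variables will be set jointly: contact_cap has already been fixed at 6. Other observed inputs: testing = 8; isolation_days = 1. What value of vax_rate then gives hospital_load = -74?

vax_rate = -3

With contact_cap held at 6:
Intervening on vax_rate fixes its value directly, overriding its dependence on testing.
Substituting into the susceptibles equation gives susceptibles = -3*vax_rate + 4.
This gives hospital_load = 12*vax_rate - 38.
Solve 12*vax_rate - 38 = -74: vax_rate = (-74 + 38) / 12 = -3.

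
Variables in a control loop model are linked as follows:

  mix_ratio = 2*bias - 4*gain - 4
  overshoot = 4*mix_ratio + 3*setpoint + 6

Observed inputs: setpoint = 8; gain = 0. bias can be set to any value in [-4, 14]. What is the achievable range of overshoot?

Substituting into the mix_ratio equation gives mix_ratio = 2*bias - 4.
This gives overshoot = 8*bias + 14.
Linear in bias, so extremes are at the endpoints: bias = -4 gives overshoot = -18; bias = 14 gives overshoot = 126.

-18 to 126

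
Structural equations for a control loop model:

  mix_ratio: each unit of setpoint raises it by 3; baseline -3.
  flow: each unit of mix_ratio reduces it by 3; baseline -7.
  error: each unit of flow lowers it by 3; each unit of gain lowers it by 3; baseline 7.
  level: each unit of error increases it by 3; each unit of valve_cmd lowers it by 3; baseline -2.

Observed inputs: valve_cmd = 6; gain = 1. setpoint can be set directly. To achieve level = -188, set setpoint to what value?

Substituting into the flow equation gives flow = -9*setpoint + 2.
Substituting into the error equation gives error = 27*setpoint - 2.
Substituting into the level equation gives level = 81*setpoint - 26.
Solve 81*setpoint - 26 = -188: setpoint = (-188 + 26) / 81 = -2.

setpoint = -2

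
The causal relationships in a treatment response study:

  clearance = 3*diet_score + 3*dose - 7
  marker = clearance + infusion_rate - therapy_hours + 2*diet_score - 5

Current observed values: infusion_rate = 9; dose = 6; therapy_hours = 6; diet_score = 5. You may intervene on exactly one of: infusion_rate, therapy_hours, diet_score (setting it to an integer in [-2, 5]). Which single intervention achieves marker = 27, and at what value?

set infusion_rate = 2

Intervening on infusion_rate: with other inputs at their observed values, marker = infusion_rate + 25. Solving for 27 gives infusion_rate = 2, within [-2, 5].
Intervening on therapy_hours: marker = -therapy_hours + 40. Reaching 27 requires therapy_hours = 13, outside [-2, 5].
Intervening on diet_score: marker = 5*diet_score + 9. Reaching 27 requires diet_score = 18/5, not an integer.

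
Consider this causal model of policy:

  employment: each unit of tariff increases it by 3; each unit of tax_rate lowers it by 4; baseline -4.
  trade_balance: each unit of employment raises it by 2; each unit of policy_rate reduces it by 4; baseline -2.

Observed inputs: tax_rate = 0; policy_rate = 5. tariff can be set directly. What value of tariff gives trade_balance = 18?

Substituting into the employment equation gives employment = 3*tariff - 4.
Substituting into the trade_balance equation gives trade_balance = 6*tariff - 30.
Solve 6*tariff - 30 = 18: tariff = (18 + 30) / 6 = 8.

tariff = 8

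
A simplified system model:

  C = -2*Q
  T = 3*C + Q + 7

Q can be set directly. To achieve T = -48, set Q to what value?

Q = 11

Substituting into the T equation gives T = -5*Q + 7.
Solve -5*Q + 7 = -48: Q = (-48 - 7) / -5 = 11.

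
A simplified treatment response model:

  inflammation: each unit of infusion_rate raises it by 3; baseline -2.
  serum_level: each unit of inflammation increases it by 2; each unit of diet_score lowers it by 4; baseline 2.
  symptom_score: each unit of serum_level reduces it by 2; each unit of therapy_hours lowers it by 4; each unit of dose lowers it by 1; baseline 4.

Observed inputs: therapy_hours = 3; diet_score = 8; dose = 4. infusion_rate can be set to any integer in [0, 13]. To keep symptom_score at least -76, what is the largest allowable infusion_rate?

infusion_rate = 11

Substituting into the serum_level equation gives serum_level = 6*infusion_rate - 34.
symptom_score becomes -12*infusion_rate + 56.
Require -12*infusion_rate + 56 ≥ -76, so infusion_rate ≤ 11.
The largest integer in [0, 13] satisfying this is 11.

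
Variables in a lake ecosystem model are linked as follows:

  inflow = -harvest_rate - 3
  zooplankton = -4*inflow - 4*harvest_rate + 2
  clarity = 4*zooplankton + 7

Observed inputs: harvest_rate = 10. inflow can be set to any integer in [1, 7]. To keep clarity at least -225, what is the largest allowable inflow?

Intervening on inflow fixes its value directly, overriding its dependence on harvest_rate.
Substituting into the zooplankton equation gives zooplankton = -4*inflow - 38.
This gives clarity = -16*inflow - 145.
Require -16*inflow - 145 ≥ -225, so inflow ≤ 5.
The largest integer in [1, 7] satisfying this is 5.

inflow = 5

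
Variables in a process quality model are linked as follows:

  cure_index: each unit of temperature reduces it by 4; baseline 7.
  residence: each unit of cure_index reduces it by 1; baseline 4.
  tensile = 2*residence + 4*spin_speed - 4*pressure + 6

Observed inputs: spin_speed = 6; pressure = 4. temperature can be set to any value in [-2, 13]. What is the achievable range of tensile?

-8 to 112

Substituting into the residence equation gives residence = 4*temperature - 3.
This gives tensile = 8*temperature + 8.
Linear in temperature, so extremes are at the endpoints: temperature = -2 gives tensile = -8; temperature = 13 gives tensile = 112.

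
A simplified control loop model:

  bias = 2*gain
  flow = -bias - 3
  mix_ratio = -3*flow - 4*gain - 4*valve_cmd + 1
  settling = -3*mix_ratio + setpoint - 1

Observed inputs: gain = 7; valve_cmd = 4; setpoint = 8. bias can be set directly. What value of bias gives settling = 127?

Intervening on bias fixes its value directly, overriding its dependence on gain.
Substituting into the mix_ratio equation gives mix_ratio = 3*bias - 34.
Substituting into the settling equation gives settling = -9*bias + 109.
Solve -9*bias + 109 = 127: bias = (127 - 109) / -9 = -2.

bias = -2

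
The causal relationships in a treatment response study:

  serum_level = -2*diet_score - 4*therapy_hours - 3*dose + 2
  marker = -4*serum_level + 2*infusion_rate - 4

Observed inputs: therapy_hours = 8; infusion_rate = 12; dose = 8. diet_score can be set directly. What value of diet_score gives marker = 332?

Substituting into the serum_level equation gives serum_level = -2*diet_score - 54.
Substituting into the marker equation gives marker = 8*diet_score + 236.
Solve 8*diet_score + 236 = 332: diet_score = (332 - 236) / 8 = 12.

diet_score = 12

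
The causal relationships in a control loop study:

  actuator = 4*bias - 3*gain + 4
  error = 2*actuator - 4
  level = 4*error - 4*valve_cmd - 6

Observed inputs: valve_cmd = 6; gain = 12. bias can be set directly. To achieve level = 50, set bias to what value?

Substituting into the actuator equation gives actuator = 4*bias - 32.
Substituting into the error equation gives error = 8*bias - 68.
This gives level = 32*bias - 302.
Solve 32*bias - 302 = 50: bias = (50 + 302) / 32 = 11.

bias = 11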